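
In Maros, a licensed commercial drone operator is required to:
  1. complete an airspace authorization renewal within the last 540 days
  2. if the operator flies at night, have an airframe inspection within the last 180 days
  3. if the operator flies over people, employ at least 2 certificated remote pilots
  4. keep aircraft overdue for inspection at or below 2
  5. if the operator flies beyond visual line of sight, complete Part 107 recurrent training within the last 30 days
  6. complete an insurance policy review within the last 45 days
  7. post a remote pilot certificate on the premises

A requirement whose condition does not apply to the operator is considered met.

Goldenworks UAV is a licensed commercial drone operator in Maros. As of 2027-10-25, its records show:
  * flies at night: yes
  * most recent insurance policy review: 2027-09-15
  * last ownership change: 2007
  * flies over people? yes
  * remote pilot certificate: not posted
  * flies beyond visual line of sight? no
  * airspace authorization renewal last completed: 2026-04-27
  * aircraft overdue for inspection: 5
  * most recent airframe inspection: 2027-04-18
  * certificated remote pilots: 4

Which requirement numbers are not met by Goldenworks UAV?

1, 2, 4, 7

1. airspace authorization renewal 546 days ago vs limit 540 → not met
2. condition 'flies at night' holds; airframe inspection 190 days ago vs limit 180 → not met
3. condition 'flies over people' holds; certificated remote pilots 4 ≥ 2 → met
4. aircraft overdue for inspection 5 > 2 → not met
5. condition 'flies beyond visual line of sight' does not hold → requirement n/a → met
6. insurance policy review 40 days ago vs limit 45 → met
7. remote pilot certificate absent → not met
Not met: 1, 2, 4, 7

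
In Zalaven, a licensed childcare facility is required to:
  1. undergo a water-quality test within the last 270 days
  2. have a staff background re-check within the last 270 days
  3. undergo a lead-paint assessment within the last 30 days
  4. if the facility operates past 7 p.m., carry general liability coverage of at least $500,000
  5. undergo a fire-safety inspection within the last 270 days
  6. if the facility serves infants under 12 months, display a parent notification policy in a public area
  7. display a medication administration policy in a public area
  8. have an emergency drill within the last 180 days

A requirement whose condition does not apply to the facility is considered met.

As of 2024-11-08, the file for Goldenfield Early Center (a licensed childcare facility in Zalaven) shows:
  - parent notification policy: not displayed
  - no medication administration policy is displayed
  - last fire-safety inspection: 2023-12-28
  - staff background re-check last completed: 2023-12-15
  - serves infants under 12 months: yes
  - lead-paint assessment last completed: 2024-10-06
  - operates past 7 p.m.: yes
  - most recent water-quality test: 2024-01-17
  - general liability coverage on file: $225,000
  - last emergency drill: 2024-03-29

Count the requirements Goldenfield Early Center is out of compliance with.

8

1. water-quality test 296 days ago vs limit 270 → not met
2. staff background re-check 329 days ago vs limit 270 → not met
3. lead-paint assessment 33 days ago vs limit 30 → not met
4. condition 'operates past 7 p.m.' holds; general liability coverage $225,000 < $500,000 → not met
5. fire-safety inspection 316 days ago vs limit 270 → not met
6. condition 'serves infants under 12 months' holds; parent notification policy absent → not met
7. medication administration policy absent → not met
8. emergency drill 224 days ago vs limit 180 → not met
Not met: 8 of 8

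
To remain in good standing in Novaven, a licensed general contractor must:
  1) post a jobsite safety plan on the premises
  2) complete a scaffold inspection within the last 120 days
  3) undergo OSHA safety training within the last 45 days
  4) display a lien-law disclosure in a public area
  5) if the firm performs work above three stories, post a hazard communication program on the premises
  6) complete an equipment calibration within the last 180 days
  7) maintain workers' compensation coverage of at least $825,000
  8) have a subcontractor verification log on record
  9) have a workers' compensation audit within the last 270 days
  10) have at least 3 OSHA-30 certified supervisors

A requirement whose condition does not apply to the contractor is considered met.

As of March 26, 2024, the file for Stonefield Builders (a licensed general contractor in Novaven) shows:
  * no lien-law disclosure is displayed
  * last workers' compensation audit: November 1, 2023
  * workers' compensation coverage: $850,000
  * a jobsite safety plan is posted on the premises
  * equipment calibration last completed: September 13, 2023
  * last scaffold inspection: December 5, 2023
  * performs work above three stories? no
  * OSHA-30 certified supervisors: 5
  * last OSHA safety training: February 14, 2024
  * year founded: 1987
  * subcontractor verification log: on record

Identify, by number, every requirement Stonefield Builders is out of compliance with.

4, 6

1. jobsite safety plan present → met
2. scaffold inspection 112 days ago vs limit 120 → met
3. OSHA safety training 41 days ago vs limit 45 → met
4. lien-law disclosure absent → not met
5. condition 'performs work above three stories' does not hold → requirement n/a → met
6. equipment calibration 195 days ago vs limit 180 → not met
7. workers' compensation coverage $850,000 ≥ $825,000 → met
8. subcontractor verification log present → met
9. workers' compensation audit 146 days ago vs limit 270 → met
10. OSHA-30 certified supervisors 5 ≥ 3 → met
Not met: 4, 6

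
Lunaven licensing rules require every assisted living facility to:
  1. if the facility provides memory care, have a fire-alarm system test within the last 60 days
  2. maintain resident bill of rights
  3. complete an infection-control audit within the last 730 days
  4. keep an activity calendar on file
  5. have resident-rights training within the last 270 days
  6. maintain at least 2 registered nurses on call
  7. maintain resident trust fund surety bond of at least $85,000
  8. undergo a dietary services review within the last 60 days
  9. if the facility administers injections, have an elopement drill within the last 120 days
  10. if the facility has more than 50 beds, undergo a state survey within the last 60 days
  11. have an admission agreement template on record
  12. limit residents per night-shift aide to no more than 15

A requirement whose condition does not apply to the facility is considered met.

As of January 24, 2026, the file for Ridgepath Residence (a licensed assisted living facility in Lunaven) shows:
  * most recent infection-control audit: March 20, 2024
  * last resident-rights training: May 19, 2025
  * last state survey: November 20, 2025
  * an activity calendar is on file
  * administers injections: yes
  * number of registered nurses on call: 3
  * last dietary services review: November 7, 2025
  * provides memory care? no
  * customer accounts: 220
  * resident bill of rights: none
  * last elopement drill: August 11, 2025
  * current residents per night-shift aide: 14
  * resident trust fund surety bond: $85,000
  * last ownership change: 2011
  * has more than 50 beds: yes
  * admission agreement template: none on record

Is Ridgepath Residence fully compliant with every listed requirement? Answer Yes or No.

1. condition 'provides memory care' does not hold → requirement n/a → met
2. resident bill of rights absent → not met
3. infection-control audit 675 days ago vs limit 730 → met
4. activity calendar present → met
5. resident-rights training 250 days ago vs limit 270 → met
6. registered nurses on call 3 ≥ 2 → met
7. resident trust fund surety bond $85,000 ≥ $85,000 → met
8. dietary services review 78 days ago vs limit 60 → not met
9. condition 'administers injections' holds; elopement drill 166 days ago vs limit 120 → not met
10. condition 'has more than 50 beds' holds; state survey 65 days ago vs limit 60 → not met
11. admission agreement template absent → not met
12. residents per night-shift aide 14 ≤ 15 → met
Not met: 2, 8, 9, 10, 11

No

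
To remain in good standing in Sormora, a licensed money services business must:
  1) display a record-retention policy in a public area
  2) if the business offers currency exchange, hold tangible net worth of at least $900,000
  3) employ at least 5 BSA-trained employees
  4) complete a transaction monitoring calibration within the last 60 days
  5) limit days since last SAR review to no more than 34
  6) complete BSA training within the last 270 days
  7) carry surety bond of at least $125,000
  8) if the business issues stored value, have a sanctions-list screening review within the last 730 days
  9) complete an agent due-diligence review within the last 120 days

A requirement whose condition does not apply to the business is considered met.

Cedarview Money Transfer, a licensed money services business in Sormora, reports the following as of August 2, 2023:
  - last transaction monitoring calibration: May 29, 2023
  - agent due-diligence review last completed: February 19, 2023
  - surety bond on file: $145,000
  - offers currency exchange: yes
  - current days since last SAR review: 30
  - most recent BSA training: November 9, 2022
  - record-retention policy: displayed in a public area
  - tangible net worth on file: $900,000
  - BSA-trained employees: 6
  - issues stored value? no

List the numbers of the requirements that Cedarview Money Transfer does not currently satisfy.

4, 9

1. record-retention policy present → met
2. condition 'offers currency exchange' holds; tangible net worth $900,000 ≥ $900,000 → met
3. BSA-trained employees 6 ≥ 5 → met
4. transaction monitoring calibration 65 days ago vs limit 60 → not met
5. days since last SAR review 30 ≤ 34 → met
6. BSA training 266 days ago vs limit 270 → met
7. surety bond $145,000 ≥ $125,000 → met
8. condition 'issues stored value' does not hold → requirement n/a → met
9. agent due-diligence review 164 days ago vs limit 120 → not met
Not met: 4, 9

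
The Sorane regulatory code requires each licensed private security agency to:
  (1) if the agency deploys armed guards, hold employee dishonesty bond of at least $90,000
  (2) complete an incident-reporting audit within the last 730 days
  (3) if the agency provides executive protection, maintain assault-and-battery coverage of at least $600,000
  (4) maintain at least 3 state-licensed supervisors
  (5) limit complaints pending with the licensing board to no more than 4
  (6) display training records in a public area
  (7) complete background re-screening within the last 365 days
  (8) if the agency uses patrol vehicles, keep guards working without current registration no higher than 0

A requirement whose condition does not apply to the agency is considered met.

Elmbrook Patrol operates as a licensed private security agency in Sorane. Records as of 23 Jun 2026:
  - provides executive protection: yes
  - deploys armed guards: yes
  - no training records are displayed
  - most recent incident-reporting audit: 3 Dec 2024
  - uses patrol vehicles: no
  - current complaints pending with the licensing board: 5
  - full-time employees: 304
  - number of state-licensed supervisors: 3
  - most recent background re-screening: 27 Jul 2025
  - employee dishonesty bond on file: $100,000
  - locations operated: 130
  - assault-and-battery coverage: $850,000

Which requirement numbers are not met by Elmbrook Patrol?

1. condition 'deploys armed guards' holds; employee dishonesty bond $100,000 ≥ $90,000 → met
2. incident-reporting audit 567 days ago vs limit 730 → met
3. condition 'provides executive protection' holds; assault-and-battery coverage $850,000 ≥ $600,000 → met
4. state-licensed supervisors 3 ≥ 3 → met
5. complaints pending with the licensing board 5 > 4 → not met
6. training records absent → not met
7. background re-screening 331 days ago vs limit 365 → met
8. condition 'uses patrol vehicles' does not hold → requirement n/a → met
Not met: 5, 6

5, 6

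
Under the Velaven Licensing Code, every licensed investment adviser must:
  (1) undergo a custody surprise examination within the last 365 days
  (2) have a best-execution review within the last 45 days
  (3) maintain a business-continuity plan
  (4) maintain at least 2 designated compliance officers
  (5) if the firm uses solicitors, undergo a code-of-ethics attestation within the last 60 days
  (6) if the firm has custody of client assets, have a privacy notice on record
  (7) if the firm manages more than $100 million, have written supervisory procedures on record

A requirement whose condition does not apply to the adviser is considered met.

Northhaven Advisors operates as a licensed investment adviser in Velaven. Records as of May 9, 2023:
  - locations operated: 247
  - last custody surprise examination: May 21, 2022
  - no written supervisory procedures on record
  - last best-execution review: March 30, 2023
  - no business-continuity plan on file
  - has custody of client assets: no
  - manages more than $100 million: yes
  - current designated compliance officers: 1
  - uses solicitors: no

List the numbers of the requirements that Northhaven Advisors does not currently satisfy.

1. custody surprise examination 353 days ago vs limit 365 → met
2. best-execution review 40 days ago vs limit 45 → met
3. business-continuity plan absent → not met
4. designated compliance officers 1 < 2 → not met
5. condition 'uses solicitors' does not hold → requirement n/a → met
6. condition 'has custody of client assets' does not hold → requirement n/a → met
7. condition 'manages more than $100 million' holds; written supervisory procedures absent → not met
Not met: 3, 4, 7

3, 4, 7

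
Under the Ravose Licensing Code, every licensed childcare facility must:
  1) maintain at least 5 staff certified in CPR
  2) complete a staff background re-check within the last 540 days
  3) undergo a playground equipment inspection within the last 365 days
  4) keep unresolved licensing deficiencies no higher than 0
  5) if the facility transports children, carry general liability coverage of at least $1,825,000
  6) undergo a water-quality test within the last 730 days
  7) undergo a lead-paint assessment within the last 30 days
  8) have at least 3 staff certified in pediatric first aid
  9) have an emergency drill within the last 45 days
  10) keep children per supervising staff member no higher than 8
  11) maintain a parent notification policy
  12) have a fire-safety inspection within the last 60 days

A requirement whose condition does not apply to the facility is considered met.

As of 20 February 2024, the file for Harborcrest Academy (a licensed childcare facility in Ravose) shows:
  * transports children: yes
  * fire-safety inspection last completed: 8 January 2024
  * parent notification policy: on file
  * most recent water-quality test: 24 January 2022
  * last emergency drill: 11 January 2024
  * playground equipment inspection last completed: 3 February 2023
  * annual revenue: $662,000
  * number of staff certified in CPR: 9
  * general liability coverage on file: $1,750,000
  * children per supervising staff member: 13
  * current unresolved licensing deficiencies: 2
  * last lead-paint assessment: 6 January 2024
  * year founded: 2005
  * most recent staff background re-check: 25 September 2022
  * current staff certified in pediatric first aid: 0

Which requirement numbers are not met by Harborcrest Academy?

1. staff certified in CPR 9 ≥ 5 → met
2. staff background re-check 513 days ago vs limit 540 → met
3. playground equipment inspection 382 days ago vs limit 365 → not met
4. unresolved licensing deficiencies 2 > 0 → not met
5. condition 'transports children' holds; general liability coverage $1,750,000 < $1,825,000 → not met
6. water-quality test 757 days ago vs limit 730 → not met
7. lead-paint assessment 45 days ago vs limit 30 → not met
8. staff certified in pediatric first aid 0 < 3 → not met
9. emergency drill 40 days ago vs limit 45 → met
10. children per supervising staff member 13 > 8 → not met
11. parent notification policy present → met
12. fire-safety inspection 43 days ago vs limit 60 → met
Not met: 3, 4, 5, 6, 7, 8, 10

3, 4, 5, 6, 7, 8, 10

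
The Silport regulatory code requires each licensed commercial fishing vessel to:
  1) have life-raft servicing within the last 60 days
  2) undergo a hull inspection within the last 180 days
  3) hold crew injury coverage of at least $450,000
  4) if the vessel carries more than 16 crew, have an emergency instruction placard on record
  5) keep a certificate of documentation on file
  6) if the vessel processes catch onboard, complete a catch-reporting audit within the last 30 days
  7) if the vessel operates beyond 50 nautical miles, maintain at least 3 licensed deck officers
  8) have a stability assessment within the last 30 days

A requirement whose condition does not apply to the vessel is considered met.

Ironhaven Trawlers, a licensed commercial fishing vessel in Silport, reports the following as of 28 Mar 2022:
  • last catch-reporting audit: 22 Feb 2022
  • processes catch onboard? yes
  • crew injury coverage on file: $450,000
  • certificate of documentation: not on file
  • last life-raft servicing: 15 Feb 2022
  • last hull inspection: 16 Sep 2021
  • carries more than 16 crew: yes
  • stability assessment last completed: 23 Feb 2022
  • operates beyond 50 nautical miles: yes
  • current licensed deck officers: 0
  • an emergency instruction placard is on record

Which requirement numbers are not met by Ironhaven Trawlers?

2, 5, 6, 7, 8

1. life-raft servicing 41 days ago vs limit 60 → met
2. hull inspection 193 days ago vs limit 180 → not met
3. crew injury coverage $450,000 ≥ $450,000 → met
4. condition 'carries more than 16 crew' holds; emergency instruction placard present → met
5. certificate of documentation absent → not met
6. condition 'processes catch onboard' holds; catch-reporting audit 34 days ago vs limit 30 → not met
7. condition 'operates beyond 50 nautical miles' holds; licensed deck officers 0 < 3 → not met
8. stability assessment 33 days ago vs limit 30 → not met
Not met: 2, 5, 6, 7, 8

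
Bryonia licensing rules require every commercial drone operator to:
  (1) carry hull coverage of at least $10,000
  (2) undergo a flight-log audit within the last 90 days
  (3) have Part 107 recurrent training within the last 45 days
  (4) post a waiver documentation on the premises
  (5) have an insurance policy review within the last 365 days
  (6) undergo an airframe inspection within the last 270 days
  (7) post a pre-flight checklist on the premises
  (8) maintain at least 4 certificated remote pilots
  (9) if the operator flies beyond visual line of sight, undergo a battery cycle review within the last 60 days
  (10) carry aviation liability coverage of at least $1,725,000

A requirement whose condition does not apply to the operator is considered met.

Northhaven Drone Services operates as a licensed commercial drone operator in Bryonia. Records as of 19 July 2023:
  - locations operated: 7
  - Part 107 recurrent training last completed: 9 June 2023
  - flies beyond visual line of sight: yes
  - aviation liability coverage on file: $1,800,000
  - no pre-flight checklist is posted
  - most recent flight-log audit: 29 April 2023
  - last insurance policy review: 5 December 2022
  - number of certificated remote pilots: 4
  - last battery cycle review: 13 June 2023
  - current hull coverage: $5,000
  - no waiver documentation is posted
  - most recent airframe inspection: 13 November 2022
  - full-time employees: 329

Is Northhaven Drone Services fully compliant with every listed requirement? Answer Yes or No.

No

1. hull coverage $5,000 < $10,000 → not met
2. flight-log audit 81 days ago vs limit 90 → met
3. Part 107 recurrent training 40 days ago vs limit 45 → met
4. waiver documentation absent → not met
5. insurance policy review 226 days ago vs limit 365 → met
6. airframe inspection 248 days ago vs limit 270 → met
7. pre-flight checklist absent → not met
8. certificated remote pilots 4 ≥ 4 → met
9. condition 'flies beyond visual line of sight' holds; battery cycle review 36 days ago vs limit 60 → met
10. aviation liability coverage $1,800,000 ≥ $1,725,000 → met
Not met: 1, 4, 7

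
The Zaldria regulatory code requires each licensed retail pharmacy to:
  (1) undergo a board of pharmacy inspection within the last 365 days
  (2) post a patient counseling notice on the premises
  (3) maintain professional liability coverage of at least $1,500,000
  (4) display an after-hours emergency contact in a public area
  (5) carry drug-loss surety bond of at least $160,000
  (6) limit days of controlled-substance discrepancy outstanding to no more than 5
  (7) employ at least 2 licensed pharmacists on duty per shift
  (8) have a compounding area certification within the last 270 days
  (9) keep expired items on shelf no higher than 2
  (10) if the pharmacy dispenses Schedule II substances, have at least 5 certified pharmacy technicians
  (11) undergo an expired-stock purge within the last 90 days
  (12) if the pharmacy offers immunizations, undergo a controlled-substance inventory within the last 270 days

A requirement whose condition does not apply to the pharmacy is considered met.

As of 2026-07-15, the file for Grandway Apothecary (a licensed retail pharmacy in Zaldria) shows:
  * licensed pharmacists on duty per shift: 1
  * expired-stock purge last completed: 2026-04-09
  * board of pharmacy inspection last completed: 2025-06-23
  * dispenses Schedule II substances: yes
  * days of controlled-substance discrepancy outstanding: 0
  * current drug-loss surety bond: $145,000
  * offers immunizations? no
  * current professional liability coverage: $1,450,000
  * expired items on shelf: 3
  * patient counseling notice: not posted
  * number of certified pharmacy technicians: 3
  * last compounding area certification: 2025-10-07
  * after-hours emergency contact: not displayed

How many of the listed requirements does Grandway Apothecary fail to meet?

1. board of pharmacy inspection 387 days ago vs limit 365 → not met
2. patient counseling notice absent → not met
3. professional liability coverage $1,450,000 < $1,500,000 → not met
4. after-hours emergency contact absent → not met
5. drug-loss surety bond $145,000 < $160,000 → not met
6. days of controlled-substance discrepancy outstanding 0 ≤ 5 → met
7. licensed pharmacists on duty per shift 1 < 2 → not met
8. compounding area certification 281 days ago vs limit 270 → not met
9. expired items on shelf 3 > 2 → not met
10. condition 'dispenses Schedule II substances' holds; certified pharmacy technicians 3 < 5 → not met
11. expired-stock purge 97 days ago vs limit 90 → not met
12. condition 'offers immunizations' does not hold → requirement n/a → met
Not met: 10 of 12

10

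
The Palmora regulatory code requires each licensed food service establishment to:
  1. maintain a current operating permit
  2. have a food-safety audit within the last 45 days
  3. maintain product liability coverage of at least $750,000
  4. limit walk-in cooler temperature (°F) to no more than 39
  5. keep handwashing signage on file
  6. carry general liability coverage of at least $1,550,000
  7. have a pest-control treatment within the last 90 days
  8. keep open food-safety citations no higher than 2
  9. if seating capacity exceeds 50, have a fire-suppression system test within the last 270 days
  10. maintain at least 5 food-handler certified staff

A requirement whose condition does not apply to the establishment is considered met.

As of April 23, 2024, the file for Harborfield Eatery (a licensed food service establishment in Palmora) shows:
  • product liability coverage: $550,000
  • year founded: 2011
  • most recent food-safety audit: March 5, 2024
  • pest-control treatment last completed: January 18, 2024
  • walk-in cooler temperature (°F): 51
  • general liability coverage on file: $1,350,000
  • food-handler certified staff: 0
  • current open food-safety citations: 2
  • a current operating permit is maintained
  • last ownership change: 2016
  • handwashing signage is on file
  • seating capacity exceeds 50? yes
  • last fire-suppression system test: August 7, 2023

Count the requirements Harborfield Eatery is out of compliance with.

6

1. current operating permit present → met
2. food-safety audit 49 days ago vs limit 45 → not met
3. product liability coverage $550,000 < $750,000 → not met
4. walk-in cooler temperature (°F) 51 > 39 → not met
5. handwashing signage present → met
6. general liability coverage $1,350,000 < $1,550,000 → not met
7. pest-control treatment 96 days ago vs limit 90 → not met
8. open food-safety citations 2 ≤ 2 → met
9. condition 'seating capacity exceeds 50' holds; fire-suppression system test 260 days ago vs limit 270 → met
10. food-handler certified staff 0 < 5 → not met
Not met: 6 of 10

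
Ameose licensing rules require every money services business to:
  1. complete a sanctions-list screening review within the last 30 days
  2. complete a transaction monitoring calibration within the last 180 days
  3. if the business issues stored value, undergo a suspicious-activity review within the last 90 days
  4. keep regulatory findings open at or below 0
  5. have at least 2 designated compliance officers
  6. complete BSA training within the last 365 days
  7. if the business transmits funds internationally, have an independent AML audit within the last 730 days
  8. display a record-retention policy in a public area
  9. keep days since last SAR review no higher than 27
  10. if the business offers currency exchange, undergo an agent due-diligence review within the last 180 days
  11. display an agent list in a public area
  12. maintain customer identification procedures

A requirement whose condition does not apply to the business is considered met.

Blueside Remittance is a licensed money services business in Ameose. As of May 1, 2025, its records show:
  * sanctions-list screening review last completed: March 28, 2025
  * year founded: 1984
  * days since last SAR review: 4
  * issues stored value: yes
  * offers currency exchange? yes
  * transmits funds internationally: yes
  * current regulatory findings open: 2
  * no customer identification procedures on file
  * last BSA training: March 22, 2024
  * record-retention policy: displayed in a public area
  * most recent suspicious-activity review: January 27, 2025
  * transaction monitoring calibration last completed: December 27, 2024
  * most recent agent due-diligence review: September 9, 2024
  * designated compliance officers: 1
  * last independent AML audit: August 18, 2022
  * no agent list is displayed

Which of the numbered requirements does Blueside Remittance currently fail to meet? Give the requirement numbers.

1, 3, 4, 5, 6, 7, 10, 11, 12

1. sanctions-list screening review 34 days ago vs limit 30 → not met
2. transaction monitoring calibration 125 days ago vs limit 180 → met
3. condition 'issues stored value' holds; suspicious-activity review 94 days ago vs limit 90 → not met
4. regulatory findings open 2 > 0 → not met
5. designated compliance officers 1 < 2 → not met
6. BSA training 405 days ago vs limit 365 → not met
7. condition 'transmits funds internationally' holds; independent AML audit 987 days ago vs limit 730 → not met
8. record-retention policy present → met
9. days since last SAR review 4 ≤ 27 → met
10. condition 'offers currency exchange' holds; agent due-diligence review 234 days ago vs limit 180 → not met
11. agent list absent → not met
12. customer identification procedures absent → not met
Not met: 1, 3, 4, 5, 6, 7, 10, 11, 12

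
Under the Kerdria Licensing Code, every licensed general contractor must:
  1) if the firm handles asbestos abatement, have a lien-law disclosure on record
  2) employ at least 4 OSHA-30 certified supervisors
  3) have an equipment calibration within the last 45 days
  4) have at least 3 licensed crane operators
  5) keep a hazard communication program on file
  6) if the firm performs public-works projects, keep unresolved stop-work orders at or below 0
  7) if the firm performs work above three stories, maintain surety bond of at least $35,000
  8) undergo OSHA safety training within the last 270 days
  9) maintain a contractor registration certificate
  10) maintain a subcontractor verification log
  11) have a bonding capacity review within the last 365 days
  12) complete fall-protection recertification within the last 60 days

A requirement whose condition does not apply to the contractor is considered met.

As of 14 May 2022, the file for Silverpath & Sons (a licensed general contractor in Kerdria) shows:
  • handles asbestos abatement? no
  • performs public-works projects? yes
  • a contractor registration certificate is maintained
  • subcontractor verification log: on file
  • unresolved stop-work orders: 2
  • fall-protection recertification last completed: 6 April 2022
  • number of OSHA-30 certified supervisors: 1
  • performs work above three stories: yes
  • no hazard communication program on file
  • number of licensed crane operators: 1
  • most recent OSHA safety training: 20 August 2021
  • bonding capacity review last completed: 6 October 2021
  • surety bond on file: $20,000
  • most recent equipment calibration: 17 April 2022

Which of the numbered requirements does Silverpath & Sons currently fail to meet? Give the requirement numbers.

1. condition 'handles asbestos abatement' does not hold → requirement n/a → met
2. OSHA-30 certified supervisors 1 < 4 → not met
3. equipment calibration 27 days ago vs limit 45 → met
4. licensed crane operators 1 < 3 → not met
5. hazard communication program absent → not met
6. condition 'performs public-works projects' holds; unresolved stop-work orders 2 > 0 → not met
7. condition 'performs work above three stories' holds; surety bond $20,000 < $35,000 → not met
8. OSHA safety training 267 days ago vs limit 270 → met
9. contractor registration certificate present → met
10. subcontractor verification log present → met
11. bonding capacity review 220 days ago vs limit 365 → met
12. fall-protection recertification 38 days ago vs limit 60 → met
Not met: 2, 4, 5, 6, 7

2, 4, 5, 6, 7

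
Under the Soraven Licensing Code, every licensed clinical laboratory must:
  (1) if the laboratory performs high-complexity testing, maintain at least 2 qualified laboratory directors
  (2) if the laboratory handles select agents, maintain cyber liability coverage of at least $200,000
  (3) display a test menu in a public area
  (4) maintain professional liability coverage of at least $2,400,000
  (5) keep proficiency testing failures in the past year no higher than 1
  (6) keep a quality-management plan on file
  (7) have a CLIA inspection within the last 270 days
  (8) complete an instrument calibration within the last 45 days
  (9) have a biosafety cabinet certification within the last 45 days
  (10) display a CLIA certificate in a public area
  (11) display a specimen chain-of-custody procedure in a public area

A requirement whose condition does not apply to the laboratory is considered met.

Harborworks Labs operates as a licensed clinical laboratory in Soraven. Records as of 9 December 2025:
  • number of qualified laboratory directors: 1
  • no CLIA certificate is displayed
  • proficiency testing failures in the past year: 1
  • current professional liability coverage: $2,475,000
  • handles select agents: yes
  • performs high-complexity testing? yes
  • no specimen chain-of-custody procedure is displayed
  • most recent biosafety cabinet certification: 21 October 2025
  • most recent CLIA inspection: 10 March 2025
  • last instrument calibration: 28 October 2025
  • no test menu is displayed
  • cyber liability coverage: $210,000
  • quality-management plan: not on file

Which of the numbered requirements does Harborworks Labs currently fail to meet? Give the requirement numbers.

1. condition 'performs high-complexity testing' holds; qualified laboratory directors 1 < 2 → not met
2. condition 'handles select agents' holds; cyber liability coverage $210,000 ≥ $200,000 → met
3. test menu absent → not met
4. professional liability coverage $2,475,000 ≥ $2,400,000 → met
5. proficiency testing failures in the past year 1 ≤ 1 → met
6. quality-management plan absent → not met
7. CLIA inspection 274 days ago vs limit 270 → not met
8. instrument calibration 42 days ago vs limit 45 → met
9. biosafety cabinet certification 49 days ago vs limit 45 → not met
10. CLIA certificate absent → not met
11. specimen chain-of-custody procedure absent → not met
Not met: 1, 3, 6, 7, 9, 10, 11

1, 3, 6, 7, 9, 10, 11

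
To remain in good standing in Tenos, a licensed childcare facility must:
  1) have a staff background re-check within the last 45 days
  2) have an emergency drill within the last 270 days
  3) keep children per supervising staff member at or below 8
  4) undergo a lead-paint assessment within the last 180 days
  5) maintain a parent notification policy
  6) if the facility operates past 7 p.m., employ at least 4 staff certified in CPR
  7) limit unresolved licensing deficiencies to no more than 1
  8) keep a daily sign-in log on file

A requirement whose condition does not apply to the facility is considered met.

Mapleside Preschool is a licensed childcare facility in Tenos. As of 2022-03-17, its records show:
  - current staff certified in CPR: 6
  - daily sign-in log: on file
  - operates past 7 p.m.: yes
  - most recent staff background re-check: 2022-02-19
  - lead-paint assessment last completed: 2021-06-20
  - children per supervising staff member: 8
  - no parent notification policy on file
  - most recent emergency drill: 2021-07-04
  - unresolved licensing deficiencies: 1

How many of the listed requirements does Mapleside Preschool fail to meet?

2

1. staff background re-check 26 days ago vs limit 45 → met
2. emergency drill 256 days ago vs limit 270 → met
3. children per supervising staff member 8 ≤ 8 → met
4. lead-paint assessment 270 days ago vs limit 180 → not met
5. parent notification policy absent → not met
6. condition 'operates past 7 p.m.' holds; staff certified in CPR 6 ≥ 4 → met
7. unresolved licensing deficiencies 1 ≤ 1 → met
8. daily sign-in log present → met
Not met: 2 of 8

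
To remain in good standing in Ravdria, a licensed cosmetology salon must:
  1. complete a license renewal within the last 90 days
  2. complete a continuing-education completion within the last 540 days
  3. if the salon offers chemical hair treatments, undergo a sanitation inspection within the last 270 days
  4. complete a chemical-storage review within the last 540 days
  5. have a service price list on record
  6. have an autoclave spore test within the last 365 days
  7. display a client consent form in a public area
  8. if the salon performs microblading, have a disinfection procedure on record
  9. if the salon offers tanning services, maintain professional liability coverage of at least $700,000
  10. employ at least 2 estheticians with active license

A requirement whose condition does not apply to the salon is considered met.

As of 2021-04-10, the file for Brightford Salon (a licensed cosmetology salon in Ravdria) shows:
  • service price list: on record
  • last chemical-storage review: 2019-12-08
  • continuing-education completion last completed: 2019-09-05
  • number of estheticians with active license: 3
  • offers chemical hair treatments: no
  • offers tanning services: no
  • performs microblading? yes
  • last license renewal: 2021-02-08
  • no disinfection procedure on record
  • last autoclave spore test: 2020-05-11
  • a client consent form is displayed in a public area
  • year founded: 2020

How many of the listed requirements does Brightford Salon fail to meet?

1. license renewal 61 days ago vs limit 90 → met
2. continuing-education completion 583 days ago vs limit 540 → not met
3. condition 'offers chemical hair treatments' does not hold → requirement n/a → met
4. chemical-storage review 489 days ago vs limit 540 → met
5. service price list present → met
6. autoclave spore test 334 days ago vs limit 365 → met
7. client consent form present → met
8. condition 'performs microblading' holds; disinfection procedure absent → not met
9. condition 'offers tanning services' does not hold → requirement n/a → met
10. estheticians with active license 3 ≥ 2 → met
Not met: 2 of 10

2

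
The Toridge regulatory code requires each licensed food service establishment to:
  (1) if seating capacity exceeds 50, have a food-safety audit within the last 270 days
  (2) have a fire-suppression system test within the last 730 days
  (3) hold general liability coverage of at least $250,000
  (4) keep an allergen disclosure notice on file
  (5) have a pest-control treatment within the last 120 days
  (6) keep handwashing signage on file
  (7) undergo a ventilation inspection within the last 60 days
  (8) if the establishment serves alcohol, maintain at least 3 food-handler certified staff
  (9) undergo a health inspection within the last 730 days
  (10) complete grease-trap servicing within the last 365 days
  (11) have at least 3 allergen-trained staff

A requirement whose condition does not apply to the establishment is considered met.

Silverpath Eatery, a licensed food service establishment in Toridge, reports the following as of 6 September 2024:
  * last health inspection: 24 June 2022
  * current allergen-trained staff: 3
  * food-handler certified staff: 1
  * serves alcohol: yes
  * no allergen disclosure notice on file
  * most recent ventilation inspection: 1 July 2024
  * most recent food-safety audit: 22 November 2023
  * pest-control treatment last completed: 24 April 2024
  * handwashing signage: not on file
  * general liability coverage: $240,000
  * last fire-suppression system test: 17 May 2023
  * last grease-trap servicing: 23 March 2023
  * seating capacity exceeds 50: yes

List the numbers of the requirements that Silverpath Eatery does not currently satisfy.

1. condition 'seating capacity exceeds 50' holds; food-safety audit 289 days ago vs limit 270 → not met
2. fire-suppression system test 478 days ago vs limit 730 → met
3. general liability coverage $240,000 < $250,000 → not met
4. allergen disclosure notice absent → not met
5. pest-control treatment 135 days ago vs limit 120 → not met
6. handwashing signage absent → not met
7. ventilation inspection 67 days ago vs limit 60 → not met
8. condition 'serves alcohol' holds; food-handler certified staff 1 < 3 → not met
9. health inspection 805 days ago vs limit 730 → not met
10. grease-trap servicing 533 days ago vs limit 365 → not met
11. allergen-trained staff 3 ≥ 3 → met
Not met: 1, 3, 4, 5, 6, 7, 8, 9, 10

1, 3, 4, 5, 6, 7, 8, 9, 10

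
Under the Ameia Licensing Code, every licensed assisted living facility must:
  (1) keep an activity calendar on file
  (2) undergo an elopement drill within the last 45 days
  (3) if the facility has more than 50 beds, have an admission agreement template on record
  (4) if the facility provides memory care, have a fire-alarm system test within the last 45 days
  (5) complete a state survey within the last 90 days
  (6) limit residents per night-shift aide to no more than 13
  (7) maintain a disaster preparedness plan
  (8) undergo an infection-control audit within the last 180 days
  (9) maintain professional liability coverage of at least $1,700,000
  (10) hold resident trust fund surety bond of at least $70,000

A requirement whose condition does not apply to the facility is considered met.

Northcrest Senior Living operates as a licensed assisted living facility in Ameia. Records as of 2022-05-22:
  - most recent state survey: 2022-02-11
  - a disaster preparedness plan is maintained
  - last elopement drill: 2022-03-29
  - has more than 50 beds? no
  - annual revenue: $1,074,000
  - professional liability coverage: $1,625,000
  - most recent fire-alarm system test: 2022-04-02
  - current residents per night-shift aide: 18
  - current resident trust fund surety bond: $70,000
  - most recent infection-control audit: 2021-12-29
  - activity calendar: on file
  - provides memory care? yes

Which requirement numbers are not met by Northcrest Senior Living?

1. activity calendar present → met
2. elopement drill 54 days ago vs limit 45 → not met
3. condition 'has more than 50 beds' does not hold → requirement n/a → met
4. condition 'provides memory care' holds; fire-alarm system test 50 days ago vs limit 45 → not met
5. state survey 100 days ago vs limit 90 → not met
6. residents per night-shift aide 18 > 13 → not met
7. disaster preparedness plan present → met
8. infection-control audit 144 days ago vs limit 180 → met
9. professional liability coverage $1,625,000 < $1,700,000 → not met
10. resident trust fund surety bond $70,000 ≥ $70,000 → met
Not met: 2, 4, 5, 6, 9

2, 4, 5, 6, 9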